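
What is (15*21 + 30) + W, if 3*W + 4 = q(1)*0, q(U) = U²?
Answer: 1031/3 ≈ 343.67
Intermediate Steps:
W = -4/3 (W = -4/3 + (1²*0)/3 = -4/3 + (1*0)/3 = -4/3 + (⅓)*0 = -4/3 + 0 = -4/3 ≈ -1.3333)
(15*21 + 30) + W = (15*21 + 30) - 4/3 = (315 + 30) - 4/3 = 345 - 4/3 = 1031/3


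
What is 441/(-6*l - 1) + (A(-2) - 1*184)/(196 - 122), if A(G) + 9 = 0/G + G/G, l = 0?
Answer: -16413/37 ≈ -443.59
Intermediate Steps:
A(G) = -8 (A(G) = -9 + (0/G + G/G) = -9 + (0 + 1) = -9 + 1 = -8)
441/(-6*l - 1) + (A(-2) - 1*184)/(196 - 122) = 441/(-6*0 - 1) + (-8 - 1*184)/(196 - 122) = 441/(0 - 1) + (-8 - 184)/74 = 441/(-1) - 192*1/74 = 441*(-1) - 96/37 = -441 - 96/37 = -16413/37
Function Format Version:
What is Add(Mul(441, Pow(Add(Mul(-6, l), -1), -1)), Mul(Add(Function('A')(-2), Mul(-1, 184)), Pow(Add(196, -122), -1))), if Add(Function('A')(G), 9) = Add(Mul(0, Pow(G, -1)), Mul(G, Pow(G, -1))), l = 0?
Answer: Rational(-16413, 37) ≈ -443.59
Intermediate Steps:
Function('A')(G) = -8 (Function('A')(G) = Add(-9, Add(Mul(0, Pow(G, -1)), Mul(G, Pow(G, -1)))) = Add(-9, Add(0, 1)) = Add(-9, 1) = -8)
Add(Mul(441, Pow(Add(Mul(-6, l), -1), -1)), Mul(Add(Function('A')(-2), Mul(-1, 184)), Pow(Add(196, -122), -1))) = Add(Mul(441, Pow(Add(Mul(-6, 0), -1), -1)), Mul(Add(-8, Mul(-1, 184)), Pow(Add(196, -122), -1))) = Add(Mul(441, Pow(Add(0, -1), -1)), Mul(Add(-8, -184), Pow(74, -1))) = Add(Mul(441, Pow(-1, -1)), Mul(-192, Rational(1, 74))) = Add(Mul(441, -1), Rational(-96, 37)) = Add(-441, Rational(-96, 37)) = Rational(-16413, 37)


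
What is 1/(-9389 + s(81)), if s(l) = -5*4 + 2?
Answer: -1/9407 ≈ -0.00010630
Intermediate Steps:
s(l) = -18 (s(l) = -20 + 2 = -18)
1/(-9389 + s(81)) = 1/(-9389 - 18) = 1/(-9407) = -1/9407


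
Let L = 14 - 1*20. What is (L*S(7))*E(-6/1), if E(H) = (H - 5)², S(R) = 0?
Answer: 0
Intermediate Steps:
E(H) = (-5 + H)²
L = -6 (L = 14 - 20 = -6)
(L*S(7))*E(-6/1) = (-6*0)*(-5 - 6/1)² = 0*(-5 - 6*1)² = 0*(-5 - 6)² = 0*(-11)² = 0*121 = 0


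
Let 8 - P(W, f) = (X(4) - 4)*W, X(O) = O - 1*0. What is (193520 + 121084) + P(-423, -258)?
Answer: 314612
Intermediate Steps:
X(O) = O (X(O) = O + 0 = O)
P(W, f) = 8 (P(W, f) = 8 - (4 - 4)*W = 8 - 0*W = 8 - 1*0 = 8 + 0 = 8)
(193520 + 121084) + P(-423, -258) = (193520 + 121084) + 8 = 314604 + 8 = 314612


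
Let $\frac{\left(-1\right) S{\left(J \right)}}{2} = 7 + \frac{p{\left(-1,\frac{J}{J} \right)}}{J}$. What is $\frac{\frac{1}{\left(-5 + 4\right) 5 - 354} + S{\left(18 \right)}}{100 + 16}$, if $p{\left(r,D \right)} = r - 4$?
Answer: $- \frac{10862}{93699} \approx -0.11592$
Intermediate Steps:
$p{\left(r,D \right)} = -4 + r$
$S{\left(J \right)} = -14 + \frac{10}{J}$ ($S{\left(J \right)} = - 2 \left(7 + \frac{-4 - 1}{J}\right) = - 2 \left(7 - \frac{5}{J}\right) = -14 + \frac{10}{J}$)
$\frac{\frac{1}{\left(-5 + 4\right) 5 - 354} + S{\left(18 \right)}}{100 + 16} = \frac{\frac{1}{\left(-5 + 4\right) 5 - 354} - \left(14 - \frac{10}{18}\right)}{100 + 16} = \frac{\frac{1}{\left(-1\right) 5 - 354} + \left(-14 + 10 \cdot \frac{1}{18}\right)}{116} = \left(\frac{1}{-5 - 354} + \left(-14 + \frac{5}{9}\right)\right) \frac{1}{116} = \left(\frac{1}{-359} - \frac{121}{9}\right) \frac{1}{116} = \left(- \frac{1}{359} - \frac{121}{9}\right) \frac{1}{116} = \left(- \frac{43448}{3231}\right) \frac{1}{116} = - \frac{10862}{93699}$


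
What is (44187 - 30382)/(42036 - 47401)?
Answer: -2761/1073 ≈ -2.5732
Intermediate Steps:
(44187 - 30382)/(42036 - 47401) = 13805/(-5365) = 13805*(-1/5365) = -2761/1073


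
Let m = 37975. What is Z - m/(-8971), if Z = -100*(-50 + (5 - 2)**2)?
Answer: 36819075/8971 ≈ 4104.2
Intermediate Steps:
Z = 4100 (Z = -100*(-50 + 3**2) = -100*(-50 + 9) = -100*(-41) = 4100)
Z - m/(-8971) = 4100 - 37975/(-8971) = 4100 - 37975*(-1)/8971 = 4100 - 1*(-37975/8971) = 4100 + 37975/8971 = 36819075/8971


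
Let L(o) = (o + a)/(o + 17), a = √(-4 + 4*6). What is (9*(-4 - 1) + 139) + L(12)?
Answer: 2738/29 + 2*√5/29 ≈ 94.568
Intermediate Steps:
a = 2*√5 (a = √(-4 + 24) = √20 = 2*√5 ≈ 4.4721)
L(o) = (o + 2*√5)/(17 + o) (L(o) = (o + 2*√5)/(o + 17) = (o + 2*√5)/(17 + o))
(9*(-4 - 1) + 139) + L(12) = (9*(-4 - 1) + 139) + (12 + 2*√5)/(17 + 12) = (9*(-5) + 139) + (12 + 2*√5)/29 = (-45 + 139) + (12 + 2*√5)/29 = 94 + (12/29 + 2*√5/29) = 2738/29 + 2*√5/29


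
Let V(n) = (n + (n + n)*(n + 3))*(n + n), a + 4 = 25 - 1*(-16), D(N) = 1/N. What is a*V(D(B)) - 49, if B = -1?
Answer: 321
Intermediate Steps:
a = 37 (a = -4 + (25 - 1*(-16)) = -4 + (25 + 16) = -4 + 41 = 37)
V(n) = 2*n*(n + 2*n*(3 + n)) (V(n) = (n + (2*n)*(3 + n))*(2*n) = (n + 2*n*(3 + n))*(2*n) = 2*n*(n + 2*n*(3 + n)))
a*V(D(B)) - 49 = 37*((1/(-1))²*(14 + 4/(-1))) - 49 = 37*((-1)²*(14 + 4*(-1))) - 49 = 37*(1*(14 - 4)) - 49 = 37*(1*10) - 49 = 37*10 - 49 = 370 - 49 = 321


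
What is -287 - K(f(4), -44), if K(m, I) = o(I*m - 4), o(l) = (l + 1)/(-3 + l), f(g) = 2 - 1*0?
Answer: -27356/95 ≈ -287.96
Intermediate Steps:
f(g) = 2 (f(g) = 2 + 0 = 2)
o(l) = (1 + l)/(-3 + l)
K(m, I) = (-3 + I*m)/(-7 + I*m) (K(m, I) = (1 + (I*m - 4))/(-3 + (I*m - 4)) = (1 + (-4 + I*m))/(-3 + (-4 + I*m)) = (-3 + I*m)/(-7 + I*m))
-287 - K(f(4), -44) = -287 - (-3 - 44*2)/(-7 - 44*2) = -287 - (-3 - 88)/(-7 - 88) = -287 - (-91)/(-95) = -287 - (-1)*(-91)/95 = -287 - 1*91/95 = -287 - 91/95 = -27356/95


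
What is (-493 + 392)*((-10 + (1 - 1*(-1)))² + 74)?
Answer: -13938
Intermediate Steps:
(-493 + 392)*((-10 + (1 - 1*(-1)))² + 74) = -101*((-10 + (1 + 1))² + 74) = -101*((-10 + 2)² + 74) = -101*((-8)² + 74) = -101*(64 + 74) = -101*138 = -13938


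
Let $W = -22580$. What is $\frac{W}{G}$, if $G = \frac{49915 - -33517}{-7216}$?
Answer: $\frac{20367160}{10429} \approx 1952.9$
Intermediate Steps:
$G = - \frac{10429}{902}$ ($G = \left(49915 + 33517\right) \left(- \frac{1}{7216}\right) = 83432 \left(- \frac{1}{7216}\right) = - \frac{10429}{902} \approx -11.562$)
$\frac{W}{G} = - \frac{22580}{- \frac{10429}{902}} = \left(-22580\right) \left(- \frac{902}{10429}\right) = \frac{20367160}{10429}$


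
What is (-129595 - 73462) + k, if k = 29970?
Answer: -173087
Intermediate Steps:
(-129595 - 73462) + k = (-129595 - 73462) + 29970 = -203057 + 29970 = -173087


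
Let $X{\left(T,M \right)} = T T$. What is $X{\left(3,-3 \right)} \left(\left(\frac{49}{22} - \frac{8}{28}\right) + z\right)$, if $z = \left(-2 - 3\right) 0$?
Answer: $\frac{2691}{154} \approx 17.474$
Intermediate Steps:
$z = 0$ ($z = \left(-5\right) 0 = 0$)
$X{\left(T,M \right)} = T^{2}$
$X{\left(3,-3 \right)} \left(\left(\frac{49}{22} - \frac{8}{28}\right) + z\right) = 3^{2} \left(\left(\frac{49}{22} - \frac{8}{28}\right) + 0\right) = 9 \left(\left(49 \cdot \frac{1}{22} - \frac{2}{7}\right) + 0\right) = 9 \left(\left(\frac{49}{22} - \frac{2}{7}\right) + 0\right) = 9 \left(\frac{299}{154} + 0\right) = 9 \cdot \frac{299}{154} = \frac{2691}{154}$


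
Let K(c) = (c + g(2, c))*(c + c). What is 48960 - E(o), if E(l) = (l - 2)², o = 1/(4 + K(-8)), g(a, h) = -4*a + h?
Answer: 7370033615/150544 ≈ 48956.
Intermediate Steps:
g(a, h) = h - 4*a
K(c) = 2*c*(-8 + 2*c) (K(c) = (c + (c - 4*2))*(c + c) = (c + (c - 8))*(2*c) = (c + (-8 + c))*(2*c) = (-8 + 2*c)*(2*c) = 2*c*(-8 + 2*c))
o = 1/388 (o = 1/(4 + 4*(-8)*(-4 - 8)) = 1/(4 + 4*(-8)*(-12)) = 1/(4 + 384) = 1/388 ≈ 0.0025773)
E(l) = (-2 + l)²
48960 - E(o) = 48960 - (-2 + 1/388)² = 48960 - (-775/388)² = 48960 - 1*600625/150544 = 48960 - 600625/150544 = 7370033615/150544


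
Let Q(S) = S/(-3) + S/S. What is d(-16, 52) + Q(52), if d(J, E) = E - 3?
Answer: 98/3 ≈ 32.667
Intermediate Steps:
d(J, E) = -3 + E
Q(S) = 1 - S/3 (Q(S) = S*(-⅓) + 1 = -S/3 + 1 = 1 - S/3)
d(-16, 52) + Q(52) = (-3 + 52) + (1 - ⅓*52) = 49 + (1 - 52/3) = 49 - 49/3 = 98/3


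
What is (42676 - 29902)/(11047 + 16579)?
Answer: 6387/13813 ≈ 0.46239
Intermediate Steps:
(42676 - 29902)/(11047 + 16579) = 12774/27626 = 12774*(1/27626) = 6387/13813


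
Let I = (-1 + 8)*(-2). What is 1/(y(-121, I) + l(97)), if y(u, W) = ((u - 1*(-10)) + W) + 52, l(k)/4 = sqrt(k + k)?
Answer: -73/2225 - 4*sqrt(194)/2225 ≈ -0.057849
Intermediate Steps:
l(k) = 4*sqrt(2)*sqrt(k) (l(k) = 4*sqrt(k + k) = 4*sqrt(2*k) = 4*(sqrt(2)*sqrt(k)) = 4*sqrt(2)*sqrt(k))
I = -14 (I = 7*(-2) = -14)
y(u, W) = 62 + W + u (y(u, W) = ((u + 10) + W) + 52 = ((10 + u) + W) + 52 = (10 + W + u) + 52 = 62 + W + u)
1/(y(-121, I) + l(97)) = 1/((62 - 14 - 121) + 4*sqrt(2)*sqrt(97)) = 1/(-73 + 4*sqrt(194))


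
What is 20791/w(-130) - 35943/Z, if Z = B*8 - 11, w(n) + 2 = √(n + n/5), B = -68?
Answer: (-3822373*I + 23962*√39)/(370*(I + √39)) ≈ -195.13 - 1623.0*I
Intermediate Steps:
w(n) = -2 + √30*√n/5 (w(n) = -2 + √(n + n/5) = -2 + √(6*n/5) = -2 + √30*√n/5)
Z = -555 (Z = -68*8 - 11 = -544 - 11 = -555)
20791/w(-130) - 35943/Z = 20791/(-2 + √30*√(-130)/5) - 35943/(-555) = 20791/(-2 + √30*(I*√130)/5) - 35943*(-1/555) = 20791/(-2 + 2*I*√39) + 11981/185 = 11981/185 + 20791/(-2 + 2*I*√39)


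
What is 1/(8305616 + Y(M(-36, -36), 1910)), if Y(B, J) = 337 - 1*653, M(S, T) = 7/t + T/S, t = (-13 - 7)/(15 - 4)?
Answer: 1/8305300 ≈ 1.2041e-7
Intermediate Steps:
t = -20/11 ≈ -1.8182
M(S, T) = -77/20 + T/S (M(S, T) = 7/(-20/11) + T/S = 7*(-11/20) + T/S = -77/20 + T/S)
Y(B, J) = -316 (Y(B, J) = 337 - 653 = -316)
1/(8305616 + Y(M(-36, -36), 1910)) = 1/(8305616 - 316) = 1/8305300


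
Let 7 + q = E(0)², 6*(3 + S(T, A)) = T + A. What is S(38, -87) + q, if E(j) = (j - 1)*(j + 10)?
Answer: 491/6 ≈ 81.833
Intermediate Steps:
E(j) = (-1 + j)*(10 + j)
S(T, A) = -3 + A/6 + T/6 (S(T, A) = -3 + (T + A)/6 = -3 + (A + T)/6 = -3 + (A/6 + T/6) = -3 + A/6 + T/6)
q = 93 (q = -7 + (-10 + 0² + 9*0)² = -7 + (-10 + 0 + 0)² = -7 + (-10)² = -7 + 100 = 93)
S(38, -87) + q = (-3 + (⅙)*(-87) + (⅙)*38) + 93 = (-3 - 29/2 + 19/3) + 93 = -67/6 + 93 = 491/6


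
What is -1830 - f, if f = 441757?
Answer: -443587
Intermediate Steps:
-1830 - f = -1830 - 1*441757 = -1830 - 441757 = -443587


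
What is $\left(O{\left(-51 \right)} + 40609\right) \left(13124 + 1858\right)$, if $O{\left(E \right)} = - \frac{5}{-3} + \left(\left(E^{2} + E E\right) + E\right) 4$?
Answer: $917118136$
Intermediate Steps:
$O{\left(E \right)} = \frac{5}{3} + 4 E + 8 E^{2}$ ($O{\left(E \right)} = \left(-5\right) \left(- \frac{1}{3}\right) + \left(\left(E^{2} + E^{2}\right) + E\right) 4 = \frac{5}{3} + \left(2 E^{2} + E\right) 4 = \frac{5}{3} + \left(E + 2 E^{2}\right) 4 = \frac{5}{3} + \left(4 E + 8 E^{2}\right) = \frac{5}{3} + 4 E + 8 E^{2}$)
$\left(O{\left(-51 \right)} + 40609\right) \left(13124 + 1858\right) = \left(\left(\frac{5}{3} + 4 \left(-51\right) + 8 \left(-51\right)^{2}\right) + 40609\right) \left(13124 + 1858\right) = \left(\left(\frac{5}{3} - 204 + 8 \cdot 2601\right) + 40609\right) 14982 = \left(\left(\frac{5}{3} - 204 + 20808\right) + 40609\right) 14982 = \left(\frac{61817}{3} + 40609\right) 14982 = \frac{183644}{3} \cdot 14982 = 917118136$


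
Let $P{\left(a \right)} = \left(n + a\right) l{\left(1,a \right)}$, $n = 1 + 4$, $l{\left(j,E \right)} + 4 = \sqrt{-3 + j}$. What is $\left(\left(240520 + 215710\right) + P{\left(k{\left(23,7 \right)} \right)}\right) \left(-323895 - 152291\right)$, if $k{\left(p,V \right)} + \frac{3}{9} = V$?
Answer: $- \frac{651684350300}{3} - \frac{16666510 i \sqrt{2}}{3} \approx -2.1723 \cdot 10^{11} - 7.8567 \cdot 10^{6} i$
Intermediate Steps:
$k{\left(p,V \right)} = - \frac{1}{3} + V$
$l{\left(j,E \right)} = -4 + \sqrt{-3 + j}$
$n = 5$
$P{\left(a \right)} = \left(-4 + i \sqrt{2}\right) \left(5 + a\right)$ ($P{\left(a \right)} = \left(5 + a\right) \left(-4 + \sqrt{-3 + 1}\right) = \left(5 + a\right) \left(-4 + \sqrt{-2}\right) = \left(5 + a\right) \left(-4 + i \sqrt{2}\right) = \left(-4 + i \sqrt{2}\right) \left(5 + a\right)$)
$\left(\left(240520 + 215710\right) + P{\left(k{\left(23,7 \right)} \right)}\right) \left(-323895 - 152291\right) = \left(\left(240520 + 215710\right) - \left(4 - i \sqrt{2}\right) \left(5 + \left(- \frac{1}{3} + 7\right)\right)\right) \left(-323895 - 152291\right) = \left(456230 - \left(4 - i \sqrt{2}\right) \left(5 + \frac{20}{3}\right)\right) \left(-476186\right) = \left(456230 - \left(4 - i \sqrt{2}\right) \frac{35}{3}\right) \left(-476186\right) = \left(456230 - \left(\frac{140}{3} - \frac{35 i \sqrt{2}}{3}\right)\right) \left(-476186\right) = \left(\frac{1368550}{3} + \frac{35 i \sqrt{2}}{3}\right) \left(-476186\right) = - \frac{651684350300}{3} - \frac{16666510 i \sqrt{2}}{3}$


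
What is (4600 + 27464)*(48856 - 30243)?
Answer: 596807232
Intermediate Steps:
(4600 + 27464)*(48856 - 30243) = 32064*18613 = 596807232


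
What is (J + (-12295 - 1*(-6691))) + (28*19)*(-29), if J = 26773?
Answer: 5741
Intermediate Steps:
(J + (-12295 - 1*(-6691))) + (28*19)*(-29) = (26773 + (-12295 - 1*(-6691))) + (28*19)*(-29) = (26773 + (-12295 + 6691)) + 532*(-29) = (26773 - 5604) - 15428 = 21169 - 15428 = 5741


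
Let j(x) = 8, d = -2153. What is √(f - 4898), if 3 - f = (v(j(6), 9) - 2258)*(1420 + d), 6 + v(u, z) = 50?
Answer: 97*I*√173 ≈ 1275.8*I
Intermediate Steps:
v(u, z) = 44 (v(u, z) = -6 + 50 = 44)
f = -1622859 (f = 3 - (44 - 2258)*(1420 - 2153) = 3 - (-2214)*(-733) = 3 - 1*1622862 = 3 - 1622862 = -1622859)
√(f - 4898) = √(-1622859 - 4898) = √(-1627757) = 97*I*√173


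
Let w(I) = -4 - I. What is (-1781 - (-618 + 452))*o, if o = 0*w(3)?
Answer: 0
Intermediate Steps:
o = 0 (o = 0*(-4 - 1*3) = 0*(-4 - 3) = 0*(-7) = 0)
(-1781 - (-618 + 452))*o = (-1781 - (-618 + 452))*0 = (-1781 - 1*(-166))*0 = (-1781 + 166)*0 = -1615*0 = 0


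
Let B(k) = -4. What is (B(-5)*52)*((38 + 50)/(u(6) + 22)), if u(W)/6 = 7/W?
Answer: -18304/29 ≈ -631.17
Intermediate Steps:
u(W) = 42/W (u(W) = 6*(7/W) = 42/W)
(B(-5)*52)*((38 + 50)/(u(6) + 22)) = (-4*52)*((38 + 50)/(42/6 + 22)) = -18304/(42*(⅙) + 22) = -18304/(7 + 22) = -18304/29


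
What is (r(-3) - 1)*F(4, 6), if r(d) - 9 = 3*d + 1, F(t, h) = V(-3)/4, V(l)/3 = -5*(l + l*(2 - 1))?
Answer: 0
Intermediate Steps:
V(l) = -30*l (V(l) = 3*(-5*(l + l*(2 - 1))) = 3*(-5*(l + l*1)) = 3*(-5*(l + l)) = 3*(-10*l) = -30*l)
F(t, h) = 45/2 (F(t, h) = -30*(-3)/4 = 90*(¼) = 45/2)
r(d) = 10 + 3*d (r(d) = 9 + (3*d + 1) = 9 + (1 + 3*d) = 10 + 3*d)
(r(-3) - 1)*F(4, 6) = ((10 + 3*(-3)) - 1)*(45/2) = ((10 - 9) - 1)*(45/2) = (1 - 1)*(45/2) = 0*(45/2) = 0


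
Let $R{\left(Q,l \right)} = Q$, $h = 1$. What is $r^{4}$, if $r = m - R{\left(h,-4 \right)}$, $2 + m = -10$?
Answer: $28561$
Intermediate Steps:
$m = -12$ ($m = -2 - 10 = -12$)
$r = -13$ ($r = -12 - 1 = -13$)
$r^{4} = \left(-13\right)^{4} = 28561$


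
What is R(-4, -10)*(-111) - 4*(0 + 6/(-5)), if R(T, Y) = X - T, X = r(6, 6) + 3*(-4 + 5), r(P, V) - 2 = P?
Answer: -8301/5 ≈ -1660.2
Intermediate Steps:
r(P, V) = 2 + P
X = 11 (X = (2 + 6) + 3*(-4 + 5) = 8 + 3*1 = 8 + 3 = 11)
R(T, Y) = 11 - T
R(-4, -10)*(-111) - 4*(0 + 6/(-5)) = (11 - 1*(-4))*(-111) - 4*(0 + 6/(-5)) = (11 + 4)*(-111) - 4*(0 + 6*(-⅕)) = 15*(-111) - 4*(0 - 6/5) = -1665 - 4*(-6/5) = -1665 + 24/5 = -8301/5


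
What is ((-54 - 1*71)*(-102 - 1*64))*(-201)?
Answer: -4170750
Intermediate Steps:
((-54 - 1*71)*(-102 - 1*64))*(-201) = ((-54 - 71)*(-102 - 64))*(-201) = -125*(-166)*(-201) = 20750*(-201) = -4170750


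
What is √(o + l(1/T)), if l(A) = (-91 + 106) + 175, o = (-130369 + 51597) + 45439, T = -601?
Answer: I*√33143 ≈ 182.05*I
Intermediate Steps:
o = -33333 (o = -78772 + 45439 = -33333)
l(A) = 190 (l(A) = 15 + 175 = 190)
√(o + l(1/T)) = √(-33333 + 190) = √(-33143) = I*√33143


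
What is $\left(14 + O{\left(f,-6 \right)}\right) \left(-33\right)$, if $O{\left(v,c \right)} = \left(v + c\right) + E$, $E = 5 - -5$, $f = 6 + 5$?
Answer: $-957$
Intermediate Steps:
$f = 11$
$E = 10$ ($E = 5 + 5 = 10$)
$O{\left(v,c \right)} = 10 + c + v$ ($O{\left(v,c \right)} = \left(v + c\right) + 10 = \left(c + v\right) + 10 = 10 + c + v$)
$\left(14 + O{\left(f,-6 \right)}\right) \left(-33\right) = \left(14 + \left(10 - 6 + 11\right)\right) \left(-33\right) = \left(14 + 15\right) \left(-33\right) = 29 \left(-33\right) = -957$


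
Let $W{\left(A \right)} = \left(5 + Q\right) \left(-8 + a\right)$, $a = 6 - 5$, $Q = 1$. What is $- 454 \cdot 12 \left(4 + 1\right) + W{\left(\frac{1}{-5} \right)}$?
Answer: $-27282$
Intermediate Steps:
$a = 1$ ($a = 6 - 5 = 1$)
$W{\left(A \right)} = -42$ ($W{\left(A \right)} = \left(5 + 1\right) \left(-8 + 1\right) = 6 \left(-7\right) = -42$)
$- 454 \cdot 12 \left(4 + 1\right) + W{\left(\frac{1}{-5} \right)} = - 454 \cdot 12 \left(4 + 1\right) - 42 = - 454 \cdot 12 \cdot 5 - 42 = \left(-454\right) 60 - 42 = -27240 - 42 = -27282$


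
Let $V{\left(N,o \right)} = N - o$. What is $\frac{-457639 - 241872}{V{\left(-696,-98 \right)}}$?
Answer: $\frac{699511}{598} \approx 1169.8$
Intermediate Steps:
$\frac{-457639 - 241872}{V{\left(-696,-98 \right)}} = \frac{-457639 - 241872}{-696 - -98} = - \frac{699511}{-696 + 98} = - \frac{699511}{-598} = \left(-699511\right) \left(- \frac{1}{598}\right) = \frac{699511}{598}$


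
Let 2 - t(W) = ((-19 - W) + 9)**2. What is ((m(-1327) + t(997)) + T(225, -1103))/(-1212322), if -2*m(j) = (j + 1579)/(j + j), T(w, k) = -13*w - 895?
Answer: 675354723/804375647 ≈ 0.83960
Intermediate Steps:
T(w, k) = -895 - 13*w
m(j) = -(1579 + j)/(4*j) (m(j) = -(j + 1579)/(2*(j + j)) = -(1579 + j)/(2*(2*j)) = -(1579 + j)*1/(2*j)/2 = -(1579 + j)/(4*j))
t(W) = 2 - (-10 - W)**2 (t(W) = 2 - ((-19 - W) + 9)**2 = 2 - (-10 - W)**2)
((m(-1327) + t(997)) + T(225, -1103))/(-1212322) = (((1/4)*(-1579 - 1*(-1327))/(-1327) + (2 - (10 + 997)**2)) + (-895 - 13*225))/(-1212322) = (((1/4)*(-1/1327)*(-1579 + 1327) + (2 - 1*1007**2)) + (-895 - 2925))*(-1/1212322) = (((1/4)*(-1/1327)*(-252) + (2 - 1*1014049)) - 3820)*(-1/1212322) = ((63/1327 + (2 - 1014049)) - 3820)*(-1/1212322) = ((63/1327 - 1014047) - 3820)*(-1/1212322) = (-1345640306/1327 - 3820)*(-1/1212322) = -1350709446/1327*(-1/1212322) = 675354723/804375647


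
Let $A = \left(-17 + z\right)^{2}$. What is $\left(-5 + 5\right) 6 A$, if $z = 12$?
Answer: $0$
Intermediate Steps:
$A = 25$ ($A = \left(-17 + 12\right)^{2} = \left(-5\right)^{2} = 25$)
$\left(-5 + 5\right) 6 A = \left(-5 + 5\right) 6 \cdot 25 = 0 \cdot 6 \cdot 25 = 0 \cdot 25 = 0$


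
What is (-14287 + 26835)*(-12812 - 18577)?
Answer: -393869172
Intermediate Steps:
(-14287 + 26835)*(-12812 - 18577) = 12548*(-31389) = -393869172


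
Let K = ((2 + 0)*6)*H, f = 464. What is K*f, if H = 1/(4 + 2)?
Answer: 928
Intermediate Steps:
H = ⅙ (H = 1/6 = ⅙ ≈ 0.16667)
K = 2 (K = ((2 + 0)*6)*(⅙) = (2*6)*(⅙) = 12*(⅙) = 2)
K*f = 2*464 = 928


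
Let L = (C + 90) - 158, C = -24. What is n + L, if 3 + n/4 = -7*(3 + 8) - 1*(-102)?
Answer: -4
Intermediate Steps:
L = -92 (L = (-24 + 90) - 158 = 66 - 158 = -92)
n = 88 (n = -12 + 4*(-7*(3 + 8) - 1*(-102)) = -12 + 4*(-7*11 + 102) = -12 + 4*(-77 + 102) = -12 + 4*25 = -12 + 100 = 88)
n + L = 88 - 92 = -4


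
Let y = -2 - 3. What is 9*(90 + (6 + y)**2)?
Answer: 819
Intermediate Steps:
y = -5
9*(90 + (6 + y)**2) = 9*(90 + (6 - 5)**2) = 9*(90 + 1**2) = 9*(90 + 1) = 9*91 = 819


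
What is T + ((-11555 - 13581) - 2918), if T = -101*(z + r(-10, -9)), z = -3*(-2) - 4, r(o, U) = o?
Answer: -27246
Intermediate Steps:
z = 2 (z = 6 - 4 = 2)
T = 808 (T = -101*(2 - 10) = -101*(-8) = 808)
T + ((-11555 - 13581) - 2918) = 808 + ((-11555 - 13581) - 2918) = 808 + (-25136 - 2918) = 808 - 28054 = -27246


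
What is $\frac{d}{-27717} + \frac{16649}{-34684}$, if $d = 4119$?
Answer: $- \frac{201441243}{320445476} \approx -0.62863$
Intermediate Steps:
$\frac{d}{-27717} + \frac{16649}{-34684} = \frac{4119}{-27717} + \frac{16649}{-34684} = 4119 \left(- \frac{1}{27717}\right) + 16649 \left(- \frac{1}{34684}\right) = - \frac{1373}{9239} - \frac{16649}{34684} = - \frac{201441243}{320445476}$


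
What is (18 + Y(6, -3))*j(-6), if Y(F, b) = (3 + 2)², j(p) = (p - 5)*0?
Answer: 0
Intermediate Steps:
j(p) = 0 (j(p) = (-5 + p)*0 = 0)
Y(F, b) = 25 (Y(F, b) = 5² = 25)
(18 + Y(6, -3))*j(-6) = (18 + 25)*0 = 43*0 = 0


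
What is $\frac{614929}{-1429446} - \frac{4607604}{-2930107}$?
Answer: $\frac{4784513339981}{4188429730722} \approx 1.1423$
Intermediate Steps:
$\frac{614929}{-1429446} - \frac{4607604}{-2930107} = 614929 \left(- \frac{1}{1429446}\right) - - \frac{4607604}{2930107} = - \frac{614929}{1429446} + \frac{4607604}{2930107} = \frac{4784513339981}{4188429730722}$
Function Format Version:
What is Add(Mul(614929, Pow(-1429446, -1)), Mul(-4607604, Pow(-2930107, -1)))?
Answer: Rational(4784513339981, 4188429730722) ≈ 1.1423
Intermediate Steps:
Add(Mul(614929, Pow(-1429446, -1)), Mul(-4607604, Pow(-2930107, -1))) = Add(Mul(614929, Rational(-1, 1429446)), Mul(-4607604, Rational(-1, 2930107))) = Add(Rational(-614929, 1429446), Rational(4607604, 2930107)) = Rational(4784513339981, 4188429730722)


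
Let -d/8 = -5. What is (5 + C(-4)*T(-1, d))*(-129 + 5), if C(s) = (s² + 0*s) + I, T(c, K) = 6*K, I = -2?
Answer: -417260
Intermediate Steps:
d = 40 (d = -8*(-5) = 40)
C(s) = -2 + s² (C(s) = (s² + 0*s) - 2 = (s² + 0) - 2 = s² - 2 = -2 + s²)
(5 + C(-4)*T(-1, d))*(-129 + 5) = (5 + (-2 + (-4)²)*(6*40))*(-129 + 5) = (5 + (-2 + 16)*240)*(-124) = (5 + 14*240)*(-124) = (5 + 3360)*(-124) = 3365*(-124) = -417260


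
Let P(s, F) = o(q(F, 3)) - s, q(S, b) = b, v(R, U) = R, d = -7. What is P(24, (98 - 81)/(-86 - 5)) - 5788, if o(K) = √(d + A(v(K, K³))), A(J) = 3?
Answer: -5812 + 2*I ≈ -5812.0 + 2.0*I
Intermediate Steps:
o(K) = 2*I (o(K) = √(-7 + 3) = √(-4) = 2*I)
P(s, F) = -s + 2*I (P(s, F) = 2*I - s = -s + 2*I)
P(24, (98 - 81)/(-86 - 5)) - 5788 = (-1*24 + 2*I) - 5788 = (-24 + 2*I) - 5788 = -5812 + 2*I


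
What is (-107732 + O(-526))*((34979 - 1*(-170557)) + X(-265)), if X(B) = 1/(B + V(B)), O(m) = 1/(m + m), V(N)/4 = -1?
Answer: -6266147859918895/282988 ≈ -2.2143e+10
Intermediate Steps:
V(N) = -4 (V(N) = 4*(-1) = -4)
O(m) = 1/(2*m)
X(B) = 1/(-4 + B) (X(B) = 1/(B - 4) = 1/(-4 + B))
(-107732 + O(-526))*((34979 - 1*(-170557)) + X(-265)) = (-107732 + (1/2)/(-526))*((34979 - 1*(-170557)) + 1/(-4 - 265)) = (-107732 + (1/2)*(-1/526))*((34979 + 170557) + 1/(-269)) = (-107732 - 1/1052)*(205536 - 1/269) = -113334065/1052*55289183/269 = -6266147859918895/282988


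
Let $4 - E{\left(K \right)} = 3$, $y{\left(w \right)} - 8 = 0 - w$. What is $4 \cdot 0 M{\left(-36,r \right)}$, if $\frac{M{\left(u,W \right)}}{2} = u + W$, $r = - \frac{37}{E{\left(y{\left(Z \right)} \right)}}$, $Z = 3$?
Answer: $0$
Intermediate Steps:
$y{\left(w \right)} = 8 - w$ ($y{\left(w \right)} = 8 + \left(0 - w\right) = 8 - w$)
$E{\left(K \right)} = 1$ ($E{\left(K \right)} = 4 - 3 = 1$)
$r = -37$ ($r = - \frac{37}{1} = \left(-37\right) 1 = -37$)
$M{\left(u,W \right)} = 2 W + 2 u$ ($M{\left(u,W \right)} = 2 \left(u + W\right) = 2 \left(W + u\right) = 2 W + 2 u$)
$4 \cdot 0 M{\left(-36,r \right)} = 4 \cdot 0 \left(2 \left(-37\right) + 2 \left(-36\right)\right) = 0 \left(-74 - 72\right) = 0 \left(-146\right) = 0$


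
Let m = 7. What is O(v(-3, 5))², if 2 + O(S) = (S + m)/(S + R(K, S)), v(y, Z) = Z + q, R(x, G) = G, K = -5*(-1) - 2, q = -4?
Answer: 4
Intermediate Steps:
K = 3 (K = 5 - 2 = 3)
v(y, Z) = -4 + Z (v(y, Z) = Z - 4 = -4 + Z)
O(S) = -2 + (7 + S)/(2*S) (O(S) = -2 + (S + 7)/(S + S) = -2 + (7 + S)/((2*S)) = -2 + (7 + S)*(1/(2*S)) = -2 + (7 + S)/(2*S))
O(v(-3, 5))² = ((7 - 3*(-4 + 5))/(2*(-4 + 5)))² = ((½)*(7 - 3*1)/1)² = ((½)*1*(7 - 3))² = ((½)*1*4)² = 2² = 4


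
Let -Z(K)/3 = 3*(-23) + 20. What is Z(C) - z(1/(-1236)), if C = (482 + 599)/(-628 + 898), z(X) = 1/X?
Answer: 1383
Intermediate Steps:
C = 1081/270 ≈ 4.0037
Z(K) = 147 (Z(K) = -3*(3*(-23) + 20) = -3*(-69 + 20) = -3*(-49) = 147)
Z(C) - z(1/(-1236)) = 147 - 1/(1/(-1236)) = 147 - 1/(-1/1236) = 147 - 1*(-1236) = 147 + 1236 = 1383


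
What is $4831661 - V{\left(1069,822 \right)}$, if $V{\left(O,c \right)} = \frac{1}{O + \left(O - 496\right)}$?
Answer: $\frac{7933587361}{1642} \approx 4.8317 \cdot 10^{6}$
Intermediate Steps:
$V{\left(O,c \right)} = \frac{1}{-496 + 2 O}$ ($V{\left(O,c \right)} = \frac{1}{O + \left(-496 + O\right)} = \frac{1}{-496 + 2 O}$)
$4831661 - V{\left(1069,822 \right)} = 4831661 - \frac{1}{2 \left(-248 + 1069\right)} = 4831661 - \frac{1}{2 \cdot 821} = 4831661 - \frac{1}{2} \cdot \frac{1}{821} = 4831661 - \frac{1}{1642} = \frac{7933587361}{1642}$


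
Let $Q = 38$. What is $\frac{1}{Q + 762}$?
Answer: $\frac{1}{800} \approx 0.00125$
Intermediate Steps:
$\frac{1}{Q + 762} = \frac{1}{38 + 762} = \frac{1}{800}$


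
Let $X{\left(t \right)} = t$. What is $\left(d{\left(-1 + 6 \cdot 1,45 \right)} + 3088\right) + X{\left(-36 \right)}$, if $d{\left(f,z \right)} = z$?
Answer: $3097$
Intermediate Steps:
$\left(d{\left(-1 + 6 \cdot 1,45 \right)} + 3088\right) + X{\left(-36 \right)} = \left(45 + 3088\right) - 36 = 3133 - 36 = 3097$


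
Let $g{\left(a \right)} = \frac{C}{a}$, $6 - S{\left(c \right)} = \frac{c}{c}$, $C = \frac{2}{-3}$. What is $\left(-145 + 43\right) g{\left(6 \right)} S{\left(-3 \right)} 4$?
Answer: $\frac{680}{3} \approx 226.67$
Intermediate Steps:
$C = - \frac{2}{3}$ ($C = 2 \left(- \frac{1}{3}\right) = - \frac{2}{3} \approx -0.66667$)
$S{\left(c \right)} = 5$ ($S{\left(c \right)} = 6 - \frac{c}{c} = 6 - 1 = 5$)
$g{\left(a \right)} = - \frac{2}{3 a}$
$\left(-145 + 43\right) g{\left(6 \right)} S{\left(-3 \right)} 4 = \left(-145 + 43\right) - \frac{2}{3 \cdot 6} \cdot 5 \cdot 4 = - 102 \left(- \frac{2}{3}\right) \frac{1}{6} \cdot 5 \cdot 4 = - 102 \left(- \frac{1}{9}\right) 5 \cdot 4 = - 102 \left(\left(- \frac{5}{9}\right) 4\right) = \left(-102\right) \left(- \frac{20}{9}\right) = \frac{680}{3}$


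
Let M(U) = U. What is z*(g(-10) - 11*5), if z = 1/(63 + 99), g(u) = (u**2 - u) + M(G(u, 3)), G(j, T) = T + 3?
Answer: 61/162 ≈ 0.37654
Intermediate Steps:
G(j, T) = 3 + T
g(u) = 6 + u**2 - u (g(u) = (u**2 - u) + (3 + 3) = (u**2 - u) + 6 = 6 + u**2 - u)
z = 1/162 ≈ 0.0061728
z*(g(-10) - 11*5) = ((6 + (-10)**2 - 1*(-10)) - 11*5)/162 = ((6 + 100 + 10) - 55)/162 = (116 - 55)/162 = (1/162)*61 = 61/162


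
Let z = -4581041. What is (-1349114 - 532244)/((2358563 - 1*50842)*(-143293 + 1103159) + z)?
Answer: -1881358/2215098344345 ≈ -8.4933e-7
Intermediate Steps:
(-1349114 - 532244)/((2358563 - 1*50842)*(-143293 + 1103159) + z) = (-1349114 - 532244)/((2358563 - 1*50842)*(-143293 + 1103159) - 4581041) = -1881358/((2358563 - 50842)*959866 - 4581041) = -1881358/(2307721*959866 - 4581041) = -1881358/(2215102925386 - 4581041) = -1881358/2215098344345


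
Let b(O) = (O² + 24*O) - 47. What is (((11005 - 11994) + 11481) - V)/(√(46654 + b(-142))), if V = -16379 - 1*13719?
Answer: 13530*√63363/21121 ≈ 161.25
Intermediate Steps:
V = -30098 (V = -16379 - 13719 = -30098)
b(O) = -47 + O² + 24*O
(((11005 - 11994) + 11481) - V)/(√(46654 + b(-142))) = (((11005 - 11994) + 11481) - 1*(-30098))/(√(46654 + (-47 + (-142)² + 24*(-142)))) = ((-989 + 11481) + 30098)/(√(46654 + (-47 + 20164 - 3408))) = (10492 + 30098)/(√(46654 + 16709)) = 40590/(√63363) = 40590*(√63363/63363) = 13530*√63363/21121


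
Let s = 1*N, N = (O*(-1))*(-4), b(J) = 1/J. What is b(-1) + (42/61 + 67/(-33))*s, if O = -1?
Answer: 8791/2013 ≈ 4.3671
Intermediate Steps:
b(J) = 1/J
N = -4 (N = -1*(-1)*(-4) = 1*(-4) = -4)
s = -4 (s = 1*(-4) = -4)
b(-1) + (42/61 + 67/(-33))*s = 1/(-1) + (42/61 + 67/(-33))*(-4) = -1 + (42*(1/61) + 67*(-1/33))*(-4) = -1 + (42/61 - 67/33)*(-4) = -1 - 2701/2013*(-4) = -1 + 10804/2013 = 8791/2013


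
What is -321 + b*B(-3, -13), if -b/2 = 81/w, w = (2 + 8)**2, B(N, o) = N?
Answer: -15807/50 ≈ -316.14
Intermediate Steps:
w = 100 (w = 10**2 = 100)
b = -81/50 (b = -162/100 = -2*81/100 = -81/50 ≈ -1.6200)
-321 + b*B(-3, -13) = -321 - 81/50*(-3) = -321 + 243/50 = -15807/50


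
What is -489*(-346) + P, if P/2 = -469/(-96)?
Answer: 8121781/48 ≈ 1.6920e+5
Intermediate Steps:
P = 469/48 (P = 2*(-469/(-96)) = 2*(-469*(-1/96)) = 2*(469/96) = 469/48 ≈ 9.7708)
-489*(-346) + P = -489*(-346) + 469/48 = 169194 + 469/48 = 8121781/48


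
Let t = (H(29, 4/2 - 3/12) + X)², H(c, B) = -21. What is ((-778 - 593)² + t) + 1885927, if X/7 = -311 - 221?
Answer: 17790593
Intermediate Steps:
X = -3724 (X = 7*(-311 - 221) = 7*(-532) = -3724)
t = 14025025 (t = (-21 - 3724)² = (-3745)² = 14025025)
((-778 - 593)² + t) + 1885927 = ((-778 - 593)² + 14025025) + 1885927 = ((-1371)² + 14025025) + 1885927 = (1879641 + 14025025) + 1885927 = 15904666 + 1885927 = 17790593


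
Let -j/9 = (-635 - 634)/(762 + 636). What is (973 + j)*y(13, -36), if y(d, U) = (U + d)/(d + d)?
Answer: -10516175/12116 ≈ -867.96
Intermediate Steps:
j = 3807/466 (j = -9*(-635 - 634)/(762 + 636) = -(-11421)/1398 = -9*(-423/466) = 3807/466 ≈ 8.1695)
y(d, U) = (U + d)/(2*d) (y(d, U) = (U + d)/((2*d)) = (U + d)*(1/(2*d)) = (U + d)/(2*d))
(973 + j)*y(13, -36) = (973 + 3807/466)*((½)*(-36 + 13)/13) = 457225*((½)*(1/13)*(-23))/466 = (457225/466)*(-23/26) = -10516175/12116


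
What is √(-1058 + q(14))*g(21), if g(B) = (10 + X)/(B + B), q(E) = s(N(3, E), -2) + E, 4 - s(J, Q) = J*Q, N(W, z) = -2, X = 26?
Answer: 36*I*√29/7 ≈ 27.695*I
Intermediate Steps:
s(J, Q) = 4 - J*Q
q(E) = E (q(E) = (4 - 1*(-2)*(-2)) + E = (4 - 4) + E = 0 + E = E)
g(B) = 18/B (g(B) = (10 + 26)/(B + B) = 36/((2*B)) = 36*(1/(2*B)) = 18/B)
√(-1058 + q(14))*g(21) = √(-1058 + 14)*(18/21) = √(-1044)*(18*(1/21)) = (6*I*√29)*(6/7) = 36*I*√29/7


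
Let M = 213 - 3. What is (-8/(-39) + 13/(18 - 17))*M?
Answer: 36050/13 ≈ 2773.1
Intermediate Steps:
M = 210
(-8/(-39) + 13/(18 - 17))*M = (-8/(-39) + 13/(18 - 17))*210 = (-8*(-1/39) + 13/1)*210 = (8/39 + 13*1)*210 = (8/39 + 13)*210 = (515/39)*210 = 36050/13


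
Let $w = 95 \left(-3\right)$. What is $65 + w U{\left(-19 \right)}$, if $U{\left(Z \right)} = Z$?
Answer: $5480$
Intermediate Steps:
$w = -285$
$65 + w U{\left(-19 \right)} = 65 - -5415 = 65 + 5415 = 5480$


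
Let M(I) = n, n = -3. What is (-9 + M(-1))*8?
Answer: -96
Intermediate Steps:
M(I) = -3
(-9 + M(-1))*8 = (-9 - 3)*8 = -12*8 = -96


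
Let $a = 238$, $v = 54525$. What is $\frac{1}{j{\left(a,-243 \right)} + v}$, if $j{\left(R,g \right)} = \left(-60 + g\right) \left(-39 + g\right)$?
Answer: $\frac{1}{139971} \approx 7.1443 \cdot 10^{-6}$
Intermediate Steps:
$\frac{1}{j{\left(a,-243 \right)} + v} = \frac{1}{\left(2340 + \left(-243\right)^{2} - -24057\right) + 54525} = \frac{1}{\left(2340 + 59049 + 24057\right) + 54525} = \frac{1}{85446 + 54525} = \frac{1}{139971}$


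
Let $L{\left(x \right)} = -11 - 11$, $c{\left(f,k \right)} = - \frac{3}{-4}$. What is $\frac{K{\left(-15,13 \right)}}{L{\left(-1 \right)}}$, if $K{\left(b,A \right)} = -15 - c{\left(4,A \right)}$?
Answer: $\frac{63}{88} \approx 0.71591$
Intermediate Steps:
$c{\left(f,k \right)} = \frac{3}{4}$ ($c{\left(f,k \right)} = \left(-3\right) \left(- \frac{1}{4}\right) = \frac{3}{4}$)
$L{\left(x \right)} = -22$ ($L{\left(x \right)} = -11 - 11 = -22$)
$K{\left(b,A \right)} = - \frac{63}{4}$ ($K{\left(b,A \right)} = -15 - \frac{3}{4} = - \frac{63}{4}$)
$\frac{K{\left(-15,13 \right)}}{L{\left(-1 \right)}} = - \frac{63}{4 \left(-22\right)} = \left(- \frac{63}{4}\right) \left(- \frac{1}{22}\right) = \frac{63}{88}$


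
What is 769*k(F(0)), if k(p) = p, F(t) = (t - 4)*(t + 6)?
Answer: -18456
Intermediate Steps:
F(t) = (-4 + t)*(6 + t)
769*k(F(0)) = 769*(-24 + 0**2 + 2*0) = 769*(-24 + 0 + 0) = 769*(-24) = -18456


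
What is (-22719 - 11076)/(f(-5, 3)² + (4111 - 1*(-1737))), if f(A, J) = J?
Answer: -33795/5857 ≈ -5.7700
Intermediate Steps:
(-22719 - 11076)/(f(-5, 3)² + (4111 - 1*(-1737))) = (-22719 - 11076)/(3² + (4111 - 1*(-1737))) = -33795/(9 + (4111 + 1737)) = -33795/(9 + 5848) = -33795/5857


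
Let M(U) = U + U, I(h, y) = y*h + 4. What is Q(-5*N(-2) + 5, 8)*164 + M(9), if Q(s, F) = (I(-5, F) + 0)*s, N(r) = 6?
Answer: 147618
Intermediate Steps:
I(h, y) = 4 + h*y (I(h, y) = h*y + 4 = 4 + h*y)
M(U) = 2*U
Q(s, F) = s*(4 - 5*F) (Q(s, F) = ((4 - 5*F) + 0)*s = (4 - 5*F)*s = s*(4 - 5*F))
Q(-5*N(-2) + 5, 8)*164 + M(9) = ((-5*6 + 5)*(4 - 5*8))*164 + 2*9 = ((-30 + 5)*(4 - 40))*164 + 18 = -25*(-36)*164 + 18 = 900*164 + 18 = 147600 + 18 = 147618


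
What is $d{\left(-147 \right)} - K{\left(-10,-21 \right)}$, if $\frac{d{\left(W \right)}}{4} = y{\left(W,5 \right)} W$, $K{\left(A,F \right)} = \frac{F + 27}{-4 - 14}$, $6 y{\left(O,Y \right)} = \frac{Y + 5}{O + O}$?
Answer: $\frac{11}{3} \approx 3.6667$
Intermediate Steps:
$y{\left(O,Y \right)} = \frac{5 + Y}{12 O}$ ($y{\left(O,Y \right)} = \frac{\left(Y + 5\right) \frac{1}{O + O}}{6} = \frac{\left(5 + Y\right) \frac{1}{2 O}}{6} = \frac{\frac{1}{2} \frac{1}{O} \left(5 + Y\right)}{6} = \frac{5 + Y}{12 O}$)
$K{\left(A,F \right)} = - \frac{3}{2} - \frac{F}{18}$ ($K{\left(A,F \right)} = \frac{27 + F}{-18} = \left(27 + F\right) \left(- \frac{1}{18}\right) = - \frac{3}{2} - \frac{F}{18}$)
$d{\left(W \right)} = \frac{10}{3}$ ($d{\left(W \right)} = 4 \frac{5 + 5}{12 W} W = 4 \cdot \frac{1}{12} \frac{1}{W} 10 W = 4 \frac{5}{6 W} W = 4 \cdot \frac{5}{6} = \frac{10}{3}$)
$d{\left(-147 \right)} - K{\left(-10,-21 \right)} = \frac{10}{3} - \left(- \frac{3}{2} - - \frac{7}{6}\right) = \frac{10}{3} - \left(- \frac{3}{2} + \frac{7}{6}\right) = \frac{10}{3} - - \frac{1}{3} = \frac{10}{3} + \frac{1}{3} = \frac{11}{3}$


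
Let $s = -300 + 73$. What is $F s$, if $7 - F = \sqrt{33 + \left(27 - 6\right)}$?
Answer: $-1589 + 681 \sqrt{6} \approx 79.103$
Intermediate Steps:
$F = 7 - 3 \sqrt{6}$ ($F = 7 - \sqrt{33 + \left(27 - 6\right)} = 7 - \sqrt{33 + 21} = 7 - \sqrt{54} = 7 - 3 \sqrt{6} \approx -0.34847$)
$s = -227$
$F s = \left(7 - 3 \sqrt{6}\right) \left(-227\right) = -1589 + 681 \sqrt{6}$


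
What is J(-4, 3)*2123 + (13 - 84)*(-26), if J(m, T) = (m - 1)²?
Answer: 54921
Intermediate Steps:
J(m, T) = (-1 + m)²
J(-4, 3)*2123 + (13 - 84)*(-26) = (-1 - 4)²*2123 + (13 - 84)*(-26) = (-5)²*2123 - 71*(-26) = 25*2123 + 1846 = 53075 + 1846 = 54921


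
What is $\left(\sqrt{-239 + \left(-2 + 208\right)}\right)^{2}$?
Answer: $-33$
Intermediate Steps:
$\left(\sqrt{-239 + \left(-2 + 208\right)}\right)^{2} = \left(\sqrt{-239 + 206}\right)^{2} = \left(\sqrt{-33}\right)^{2} = \left(i \sqrt{33}\right)^{2} = -33$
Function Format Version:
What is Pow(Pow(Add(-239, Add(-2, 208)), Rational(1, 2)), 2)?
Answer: -33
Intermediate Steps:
Pow(Pow(Add(-239, Add(-2, 208)), Rational(1, 2)), 2) = Pow(Pow(Add(-239, 206), Rational(1, 2)), 2) = Pow(Pow(-33, Rational(1, 2)), 2) = Pow(Mul(I, Pow(33, Rational(1, 2))), 2) = -33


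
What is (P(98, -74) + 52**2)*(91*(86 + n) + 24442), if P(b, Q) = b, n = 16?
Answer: 94494648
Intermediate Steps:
(P(98, -74) + 52**2)*(91*(86 + n) + 24442) = (98 + 52**2)*(91*(86 + 16) + 24442) = (98 + 2704)*(91*102 + 24442) = 2802*(9282 + 24442) = 2802*33724 = 94494648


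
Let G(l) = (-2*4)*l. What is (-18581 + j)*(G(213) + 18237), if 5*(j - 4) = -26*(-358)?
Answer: -1381778541/5 ≈ -2.7636e+8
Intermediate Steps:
j = 9328/5 (j = 4 + (-26*(-358))/5 = 4 + (⅕)*9308 = 4 + 9308/5 = 9328/5 ≈ 1865.6)
G(l) = -8*l
(-18581 + j)*(G(213) + 18237) = (-18581 + 9328/5)*(-8*213 + 18237) = -83577*(-1704 + 18237)/5 = -83577/5*16533 = -1381778541/5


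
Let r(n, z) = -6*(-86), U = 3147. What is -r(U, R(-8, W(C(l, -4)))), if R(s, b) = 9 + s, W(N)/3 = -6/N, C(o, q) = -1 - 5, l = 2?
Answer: -516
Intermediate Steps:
C(o, q) = -6
W(N) = -18/N (W(N) = 3*(-6/N) = -18/N)
r(n, z) = 516
-r(U, R(-8, W(C(l, -4)))) = -1*516 = -516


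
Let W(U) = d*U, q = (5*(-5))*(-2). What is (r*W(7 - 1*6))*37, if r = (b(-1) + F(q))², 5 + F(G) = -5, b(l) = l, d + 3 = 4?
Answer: 4477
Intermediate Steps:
d = 1 (d = -3 + 4 = 1)
q = 50 (q = -25*(-2) = 50)
F(G) = -10 (F(G) = -5 - 5 = -10)
r = 121 (r = (-1 - 10)² = (-11)² = 121)
W(U) = U (W(U) = 1*U = U)
(r*W(7 - 1*6))*37 = (121*(7 - 1*6))*37 = (121*(7 - 6))*37 = (121*1)*37 = 121*37 = 4477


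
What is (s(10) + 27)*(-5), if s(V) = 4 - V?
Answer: -105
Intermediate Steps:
(s(10) + 27)*(-5) = ((4 - 1*10) + 27)*(-5) = ((4 - 10) + 27)*(-5) = (-6 + 27)*(-5) = 21*(-5) = -105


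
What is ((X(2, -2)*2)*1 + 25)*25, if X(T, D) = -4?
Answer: 425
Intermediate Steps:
((X(2, -2)*2)*1 + 25)*25 = (-4*2*1 + 25)*25 = (-8*1 + 25)*25 = (-8 + 25)*25 = 17*25 = 425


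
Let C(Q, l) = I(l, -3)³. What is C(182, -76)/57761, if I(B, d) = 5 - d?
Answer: 512/57761 ≈ 0.0088641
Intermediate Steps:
C(Q, l) = 512 (C(Q, l) = (5 - 1*(-3))³ = (5 + 3)³ = 8³ = 512)
C(182, -76)/57761 = 512/57761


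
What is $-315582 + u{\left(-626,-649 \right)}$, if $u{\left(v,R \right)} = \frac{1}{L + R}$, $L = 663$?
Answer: $- \frac{4418147}{14} \approx -3.1558 \cdot 10^{5}$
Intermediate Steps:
$u{\left(v,R \right)} = \frac{1}{663 + R}$
$-315582 + u{\left(-626,-649 \right)} = -315582 + \frac{1}{663 - 649} = -315582 + \frac{1}{14} = - \frac{4418147}{14}$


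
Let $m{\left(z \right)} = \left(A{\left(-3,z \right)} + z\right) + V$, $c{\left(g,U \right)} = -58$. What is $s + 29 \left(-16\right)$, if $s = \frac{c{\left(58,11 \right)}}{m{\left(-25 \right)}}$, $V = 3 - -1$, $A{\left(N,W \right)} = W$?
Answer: $- \frac{10643}{23} \approx -462.74$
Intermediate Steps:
$V = 4$ ($V = 3 + 1 = 4$)
$m{\left(z \right)} = 4 + 2 z$ ($m{\left(z \right)} = \left(z + z\right) + 4 = 2 z + 4 = 4 + 2 z$)
$s = \frac{29}{23}$ ($s = - \frac{58}{4 + 2 \left(-25\right)} = - \frac{58}{4 - 50} = - \frac{58}{-46} = \left(-58\right) \left(- \frac{1}{46}\right) = \frac{29}{23} \approx 1.2609$)
$s + 29 \left(-16\right) = \frac{29}{23} + 29 \left(-16\right) = \frac{29}{23} - 464 = - \frac{10643}{23}$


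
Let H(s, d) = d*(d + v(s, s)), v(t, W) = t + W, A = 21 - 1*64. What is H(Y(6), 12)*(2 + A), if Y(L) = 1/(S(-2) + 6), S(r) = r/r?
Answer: -42312/7 ≈ -6044.6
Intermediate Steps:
S(r) = 1
A = -43 (A = 21 - 64 = -43)
Y(L) = ⅐ (Y(L) = 1/(1 + 6) = 1/7 = ⅐)
v(t, W) = W + t
H(s, d) = d*(d + 2*s) (H(s, d) = d*(d + (s + s)) = d*(d + 2*s))
H(Y(6), 12)*(2 + A) = (12*(12 + 2*(⅐)))*(2 - 43) = (12*(12 + 2/7))*(-41) = (12*(86/7))*(-41) = (1032/7)*(-41) = -42312/7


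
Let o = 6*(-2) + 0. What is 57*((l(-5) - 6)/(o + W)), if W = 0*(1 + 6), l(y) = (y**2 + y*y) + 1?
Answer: -855/4 ≈ -213.75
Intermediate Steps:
l(y) = 1 + 2*y**2 (l(y) = (y**2 + y**2) + 1 = 2*y**2 + 1 = 1 + 2*y**2)
o = -12 (o = -12 + 0 = -12)
W = 0 (W = 0*7 = 0)
57*((l(-5) - 6)/(o + W)) = 57*(((1 + 2*(-5)**2) - 6)/(-12 + 0)) = 57*(((1 + 2*25) - 6)/(-12)) = 57*(((1 + 50) - 6)*(-1/12)) = 57*((51 - 6)*(-1/12)) = 57*(45*(-1/12)) = 57*(-15/4) = -855/4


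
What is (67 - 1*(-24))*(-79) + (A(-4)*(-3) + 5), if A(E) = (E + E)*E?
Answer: -7280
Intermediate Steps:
A(E) = 2*E² (A(E) = (2*E)*E = 2*E²)
(67 - 1*(-24))*(-79) + (A(-4)*(-3) + 5) = (67 - 1*(-24))*(-79) + ((2*(-4)²)*(-3) + 5) = (67 + 24)*(-79) + ((2*16)*(-3) + 5) = 91*(-79) + (32*(-3) + 5) = -7189 + (-96 + 5) = -7189 - 91 = -7280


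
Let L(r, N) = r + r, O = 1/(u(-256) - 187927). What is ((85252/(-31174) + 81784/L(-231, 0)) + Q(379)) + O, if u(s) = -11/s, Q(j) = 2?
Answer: -254473962820088/1431588469857 ≈ -177.76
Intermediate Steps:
O = -256/48109301 (O = 1/(-11/(-256) - 187927) = 1/(-11*(-1/256) - 187927) = 1/(11/256 - 187927) = 1/(-48109301/256) = -256/48109301 ≈ -5.3212e-6)
L(r, N) = 2*r
((85252/(-31174) + 81784/L(-231, 0)) + Q(379)) + O = ((85252/(-31174) + 81784/((2*(-231)))) + 2) - 256/48109301 = ((85252*(-1/31174) + 81784/(-462)) + 2) - 256/48109301 = ((-42626/15587 + 81784*(-1/462)) + 2) - 256/48109301 = ((-42626/15587 - 40892/231) + 2) - 256/48109301 = (-5349010/29757 + 2) - 256/48109301 = -5289496/29757 - 256/48109301 = -254473962820088/1431588469857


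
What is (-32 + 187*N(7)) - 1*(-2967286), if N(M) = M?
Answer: 2968563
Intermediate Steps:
(-32 + 187*N(7)) - 1*(-2967286) = (-32 + 187*7) - 1*(-2967286) = (-32 + 1309) + 2967286 = 1277 + 2967286 = 2968563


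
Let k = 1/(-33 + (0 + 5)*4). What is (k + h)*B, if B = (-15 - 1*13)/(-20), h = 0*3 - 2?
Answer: -189/65 ≈ -2.9077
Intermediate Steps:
h = -2 (h = 0 - 2 = -2)
k = -1/13 (k = 1/(-33 + 5*4) = 1/(-33 + 20) = 1/(-13) = -1/13 ≈ -0.076923)
B = 7/5 (B = (-15 - 13)*(-1/20) = -28*(-1/20) = 7/5 ≈ 1.4000)
(k + h)*B = (-1/13 - 2)*(7/5) = -27/13*7/5 = -189/65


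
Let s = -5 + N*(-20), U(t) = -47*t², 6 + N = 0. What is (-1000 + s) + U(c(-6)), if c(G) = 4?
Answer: -1637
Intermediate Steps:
N = -6 (N = -6 + 0 = -6)
s = 115 (s = -5 - 6*(-20) = -5 + 120 = 115)
(-1000 + s) + U(c(-6)) = (-1000 + 115) - 47*4² = -885 - 47*16 = -885 - 752 = -1637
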